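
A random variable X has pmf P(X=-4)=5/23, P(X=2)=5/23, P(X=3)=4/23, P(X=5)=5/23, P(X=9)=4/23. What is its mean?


E[X] = sum(x * P(x))
= -4*5/23 + 2*5/23 + 3*4/23 + 5*5/23 + 9*4/23
= 63/23

63/23


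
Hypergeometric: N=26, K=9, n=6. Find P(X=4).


P(X=4) = C(9,4)*C(17,2) / C(26,6)
= 126*136 / 230230
= 17136/230230 = 1224/16445

1224/16445


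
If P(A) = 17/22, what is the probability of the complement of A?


P(A') = 1 - P(A) = 1 - 17/22 = 5/22

5/22


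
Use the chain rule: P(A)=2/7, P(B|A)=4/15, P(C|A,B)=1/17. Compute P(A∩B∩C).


P(A∩B∩C) = P(A) * P(B|A) * P(C|A∩B)
= 2/7 * 4/15 * 1/17
= 8/105 * 1/17 = 8/1785

8/1785


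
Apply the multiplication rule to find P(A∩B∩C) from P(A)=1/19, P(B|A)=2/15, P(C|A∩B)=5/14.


P(A∩B∩C) = P(A) * P(B|A) * P(C|A∩B)
= 1/19 * 2/15 * 5/14
= 2/285 * 5/14 = 1/399

1/399


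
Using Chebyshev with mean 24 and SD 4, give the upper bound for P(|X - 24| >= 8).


k = 8/4 = 2
Chebyshev: P(|X-mu| >= k*sigma) <= 1/k^2 = 1/2^2 = 1/4

1/4


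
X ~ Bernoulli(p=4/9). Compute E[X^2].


For Bernoulli: X in {0,1}
E[X^2] = 0^2*(1-4/9) + 1^2*4/9 = 4/9

4/9


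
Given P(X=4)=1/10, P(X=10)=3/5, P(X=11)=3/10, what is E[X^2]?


E[X^2] = sum(g(x)*P(x))
= 16*1/10 + 100*3/5 + 121*3/10
= 979/10

979/10


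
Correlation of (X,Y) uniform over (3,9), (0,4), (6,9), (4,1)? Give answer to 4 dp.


Cov(X,Y) = 2.5625, Var(X) = 4.6875, Var(Y) = 11.6875
rho = Cov/(sqrt(VarX)*sqrt(VarY)) = 0.3462

0.3462


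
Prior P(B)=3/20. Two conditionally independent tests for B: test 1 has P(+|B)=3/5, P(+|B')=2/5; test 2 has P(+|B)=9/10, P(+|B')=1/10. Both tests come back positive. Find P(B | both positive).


After test 1: P(+) = 3/5*3/20 + 2/5*17/20 = 43/100
P(B|+) = (9/100)/(43/100) = 9/43
After test 2 (use post1 as new prior): P(+) = 9/10*9/43 + 1/10*34/43 = 23/86
P(B|+,+) = (81/430)/(23/86) = 81/115

81/115


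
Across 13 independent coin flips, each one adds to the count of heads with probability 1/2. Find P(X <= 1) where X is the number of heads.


P(X<=1) = P(X=0) + P(X=1)
= 1/8192 + 13/8192
= 7/4096

7/4096


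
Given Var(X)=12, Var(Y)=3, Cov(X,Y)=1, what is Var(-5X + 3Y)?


Var(-5X + 3Y) = (-5)^2*Var(X) + 3^2*Var(Y) + 2*(-5)*3*Cov(X,Y)
= 25*12 + 9*3 - 30*1
= 300 + 27 - 30 = 297

297


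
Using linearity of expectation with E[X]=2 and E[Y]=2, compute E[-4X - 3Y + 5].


E[-4X - 3Y + 5] = -4*E[X] - 3*E[Y] + 5
= (-4)*(2) + (-3)*(2) + (5)
= -8 - 6 + 5 = -9

-9


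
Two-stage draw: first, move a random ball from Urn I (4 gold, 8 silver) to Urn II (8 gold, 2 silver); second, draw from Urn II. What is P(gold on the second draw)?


P(transfer gold) = 4/12 = 1/3; P(transfer silver) = 2/3
If gold transferred: Urn II has 9 gold of 11, so P(gold|gold moved) = 9/11
If silver transferred: Urn II has 8 gold of 11, so P(gold|silver moved) = 8/11
By total probability: P(gold) = 1/3*9/11 + 2/3*8/11 = 25/33

25/33


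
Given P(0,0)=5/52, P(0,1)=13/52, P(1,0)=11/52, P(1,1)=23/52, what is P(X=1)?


P(X=1) = P(1,0)+P(1,1) = 11/52 + 23/52 = 34/52 = 17/26

17/26


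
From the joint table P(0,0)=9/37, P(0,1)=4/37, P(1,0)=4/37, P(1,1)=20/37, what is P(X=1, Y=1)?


Read from table: P(X=1, Y=1) = 20/37

20/37


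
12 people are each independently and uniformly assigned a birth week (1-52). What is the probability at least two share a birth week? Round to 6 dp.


P(all different) = prod((52-i)/52 for i=0..11) = 0.252908
P(at least one match) = 1 - 0.252908 = 0.747092

0.747092


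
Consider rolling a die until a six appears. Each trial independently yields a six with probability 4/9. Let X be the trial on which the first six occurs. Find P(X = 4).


P(X=4) = (1-p)^3 * p = (5/9)^3 * 4/9
= 125/729 * 4/9 = 500/6561

500/6561


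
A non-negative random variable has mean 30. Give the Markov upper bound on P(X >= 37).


Markov: P(X >= a) <= E[X]/a
P(X >= 37) <= 30/37

30/37


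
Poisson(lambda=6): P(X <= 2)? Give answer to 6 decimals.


P(X<=2) = e^(-6)*6^0/0! + e^(-6)*6^1/1! + e^(-6)*6^2/2!
≈ 0.0024787522 + 0.0148725131 + 0.0446175392
= 0.0619688045
≈ 0.061969

0.061969


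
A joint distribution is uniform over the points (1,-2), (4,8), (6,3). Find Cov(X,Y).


E[X]=11/3, E[Y]=3, E[XY]=16
Cov(X,Y) = E[XY] - E[X]E[Y] = 16 - 11/3*3 = 5

5


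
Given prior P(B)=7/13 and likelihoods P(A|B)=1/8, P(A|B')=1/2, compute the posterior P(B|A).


P(A) = P(A|B)P(B) + P(A|B')P(B') = 1/8*7/13 + 1/2*6/13 = 31/104
P(B|A) = P(A|B)P(B)/P(A) = (7/104)/(31/104) = 7/31

7/31


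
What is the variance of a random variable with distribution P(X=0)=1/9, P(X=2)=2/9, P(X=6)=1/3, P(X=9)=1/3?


E[X] = 49/9, E[X^2] = 359/9
Var(X) = E[X^2] - (E[X])^2 = 359/9 - (49/9)^2 = 830/81

830/81


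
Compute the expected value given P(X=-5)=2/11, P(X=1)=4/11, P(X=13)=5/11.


E[X] = sum(x * P(x))
= -5*2/11 + 1*4/11 + 13*5/11
= 59/11

59/11


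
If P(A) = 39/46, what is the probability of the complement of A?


P(A') = 1 - P(A) = 1 - 39/46 = 7/46

7/46


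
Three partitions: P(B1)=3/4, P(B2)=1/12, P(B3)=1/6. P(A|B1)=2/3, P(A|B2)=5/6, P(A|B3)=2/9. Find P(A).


P(A) = P(A|B1)P(B1) + P(A|B2)P(B2) + P(A|B3)P(B3)
= 2/3*3/4 + 5/6*1/12 + 2/9*1/6
= 1/2 + 5/72 + 1/27 = 131/216

131/216


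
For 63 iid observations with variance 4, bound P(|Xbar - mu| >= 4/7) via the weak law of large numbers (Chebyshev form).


Var(Xbar) = Var(X)/n = 4/63
Chebyshev: P(|Xbar-mu| >= 4/7) <= Var(Xbar)/(4/7)^2 = (4/63)/(16/49) = 7/36

7/36


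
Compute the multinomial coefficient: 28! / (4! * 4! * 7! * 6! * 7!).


28! = 304888344611713860501504000000
Denominator: 4!=24 * 4!=24 * 7!=5040 * 6!=720 * 7!=5040
Coefficient = 304888344611713860501504000000 / 10534551552000 = 28941748787952000

28941748787952000


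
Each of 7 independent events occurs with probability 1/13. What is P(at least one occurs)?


P(at least one) = 1 - P(none)
P(none) = (1 - 1/13)^7 = (12/13)^7 = 35831808/62748517
P(at least one) = 1 - 35831808/62748517 = 26916709/62748517

26916709/62748517


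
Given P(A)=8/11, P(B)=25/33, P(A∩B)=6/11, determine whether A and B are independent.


P(A)*P(B) = 8/11*25/33 = 200/363
P(A∩B) = 6/11 != 200/363, so not independent

No, A and B are not independent


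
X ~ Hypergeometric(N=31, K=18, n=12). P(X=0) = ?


P(X=0) = C(18,0)*C(13,12) / C(31,12)
= 1*13 / 141120525
= 13/141120525 = 1/10855425

1/10855425


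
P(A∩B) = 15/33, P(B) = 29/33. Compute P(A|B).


P(A|B) = P(A∩B)/P(B) = (15/33)/(29/33) = 15/29

15/29


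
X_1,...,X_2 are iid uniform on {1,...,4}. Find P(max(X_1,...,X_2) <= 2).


P(max <= 2) = P(all X_i <= 2) = (P(X_1 <= 2))^2
= (2/4)^2 = (1/2)^2 = 1/4

1/4


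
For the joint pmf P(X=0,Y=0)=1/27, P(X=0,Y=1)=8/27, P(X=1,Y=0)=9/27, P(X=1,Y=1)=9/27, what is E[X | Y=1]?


P(Y=1) = 17/27
E[X|Y=1] = (0*8 + 1*9)/17 = 9/17

9/17


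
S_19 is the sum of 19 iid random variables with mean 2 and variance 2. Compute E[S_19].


E[S_n] = n*E[X_1] = 19*2 = 38

38


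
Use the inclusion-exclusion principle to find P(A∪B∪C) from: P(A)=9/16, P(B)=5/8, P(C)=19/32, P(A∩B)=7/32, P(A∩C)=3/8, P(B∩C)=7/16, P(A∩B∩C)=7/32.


P(A∪B∪C) = P(A)+P(B)+P(C) - P(AB)-P(AC)-P(BC) + P(ABC)
= 9/16+5/8+19/32 - 7/32-3/8-7/16 + 7/32
= 31/32

31/32


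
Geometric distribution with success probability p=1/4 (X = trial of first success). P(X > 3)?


P(X > 3) = P(first 3 trials all fail) = (1-p)^3 = (3/4)^3 = 27/64

27/64


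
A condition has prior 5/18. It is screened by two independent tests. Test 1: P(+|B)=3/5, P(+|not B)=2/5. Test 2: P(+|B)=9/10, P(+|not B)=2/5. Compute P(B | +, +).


After test 1: P(+) = 3/5*5/18 + 2/5*13/18 = 41/90
P(B|+) = (1/6)/(41/90) = 15/41
After test 2 (use post1 as new prior): P(+) = 9/10*15/41 + 2/5*26/41 = 239/410
P(B|+,+) = (27/82)/(239/410) = 135/239

135/239


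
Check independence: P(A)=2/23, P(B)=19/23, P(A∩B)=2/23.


P(A)*P(B) = 2/23*19/23 = 38/529
P(A∩B) = 2/23 != 38/529, so not independent

No, A and B are not independent


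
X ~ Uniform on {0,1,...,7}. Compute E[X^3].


E[X^3] = (1/8) * sum(x^3 for x=0..7)
= 784/8 = 98

98


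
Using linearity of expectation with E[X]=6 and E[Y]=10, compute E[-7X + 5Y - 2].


E[-7X + 5Y - 2] = -7*E[X] + 5*E[Y] - 2
= (-7)*(6) + (5)*(10) + (-2)
= -42 + 50 - 2 = 6

6


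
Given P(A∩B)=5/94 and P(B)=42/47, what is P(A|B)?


P(A|B) = P(A∩B)/P(B) = (5/94)/(84/94) = 5/84

5/84


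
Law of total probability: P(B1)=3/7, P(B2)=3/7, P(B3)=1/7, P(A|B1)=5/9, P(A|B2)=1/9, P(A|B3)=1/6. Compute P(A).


P(A) = P(A|B1)P(B1) + P(A|B2)P(B2) + P(A|B3)P(B3)
= 5/9*3/7 + 1/9*3/7 + 1/6*1/7
= 5/21 + 1/21 + 1/42 = 13/42

13/42


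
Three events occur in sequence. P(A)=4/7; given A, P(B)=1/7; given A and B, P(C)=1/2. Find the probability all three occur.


P(A∩B∩C) = P(A) * P(B|A) * P(C|A∩B)
= 4/7 * 1/7 * 1/2
= 4/49 * 1/2 = 2/49

2/49


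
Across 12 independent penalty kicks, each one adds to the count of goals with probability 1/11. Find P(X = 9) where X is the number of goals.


P(X=9) = C(12,9) * p^9 * (1-p)^3
= 220 * 1/2357947691 * 1000/1331
= 20000/285311670611

20000/285311670611


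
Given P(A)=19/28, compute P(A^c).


P(A') = 1 - P(A) = 1 - 19/28 = 9/28

9/28


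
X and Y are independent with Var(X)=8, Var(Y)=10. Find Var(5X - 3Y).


Independence => Cov(X,Y)=0
Var(5X - 3Y) = 5^2*Var(X) + (-3)^2*Var(Y)
= 25*8 + 9*10 = 290

290


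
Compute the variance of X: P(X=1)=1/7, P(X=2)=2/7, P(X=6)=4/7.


E[X] = 29/7, E[X^2] = 153/7
Var(X) = E[X^2] - (E[X])^2 = 153/7 - (29/7)^2 = 230/49

230/49


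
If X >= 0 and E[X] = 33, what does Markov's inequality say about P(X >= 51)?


Markov: P(X >= a) <= E[X]/a
P(X >= 51) <= 33/51 = 11/17

11/17


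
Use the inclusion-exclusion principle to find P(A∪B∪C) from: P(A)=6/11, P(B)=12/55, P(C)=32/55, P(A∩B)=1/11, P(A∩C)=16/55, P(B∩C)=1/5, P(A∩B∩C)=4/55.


P(A∪B∪C) = P(A)+P(B)+P(C) - P(AB)-P(AC)-P(BC) + P(ABC)
= 6/11+12/55+32/55 - 1/11-16/55-1/5 + 4/55
= 46/55

46/55


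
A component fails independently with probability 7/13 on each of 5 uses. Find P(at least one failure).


P(at least one) = 1 - P(none)
P(none) = (1 - 7/13)^5 = (6/13)^5 = 7776/371293
P(at least one) = 1 - 7776/371293 = 363517/371293

363517/371293


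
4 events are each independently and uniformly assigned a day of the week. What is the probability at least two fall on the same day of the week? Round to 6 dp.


P(all different) = prod((7-i)/7 for i=0..3) = 0.349854
P(at least one match) = 1 - 0.349854 = 0.650146

0.650146


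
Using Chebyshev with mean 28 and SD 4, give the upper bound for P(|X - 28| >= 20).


k = 20/4 = 5
Chebyshev: P(|X-mu| >= k*sigma) <= 1/k^2 = 1/5^2 = 1/25

1/25


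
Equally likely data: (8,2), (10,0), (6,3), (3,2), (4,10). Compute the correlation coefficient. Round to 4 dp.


Cov(X,Y) = -5.0800, Var(X) = 6.5600, Var(Y) = 11.8400
rho = Cov/(sqrt(VarX)*sqrt(VarY)) = -0.5764

-0.5764


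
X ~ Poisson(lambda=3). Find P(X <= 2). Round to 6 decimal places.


P(X<=2) = e^(-3)*3^0/0! + e^(-3)*3^1/1! + e^(-3)*3^2/2!
≈ 0.0497870684 + 0.1493612051 + 0.2240418077
= 0.4231900812
≈ 0.423190

0.423190


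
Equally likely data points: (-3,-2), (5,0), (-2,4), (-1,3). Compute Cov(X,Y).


E[X]=-1/4, E[Y]=5/4, E[XY]=-5/4
Cov(X,Y) = E[XY] - E[X]E[Y] = -5/4 + 1/4*5/4 = -15/16

-15/16


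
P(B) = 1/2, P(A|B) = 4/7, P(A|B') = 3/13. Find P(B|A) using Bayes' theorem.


P(A) = P(A|B)P(B) + P(A|B')P(B') = 4/7*1/2 + 3/13*1/2 = 73/182
P(B|A) = P(A|B)P(B)/P(A) = (2/7)/(73/182) = 52/73

52/73


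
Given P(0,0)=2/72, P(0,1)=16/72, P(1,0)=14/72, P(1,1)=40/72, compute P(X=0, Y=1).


Read from table: P(X=0, Y=1) = 16/72 = 2/9

2/9


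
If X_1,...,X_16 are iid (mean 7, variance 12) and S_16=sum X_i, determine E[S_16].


E[S_n] = n*E[X_1] = 16*7 = 112

112


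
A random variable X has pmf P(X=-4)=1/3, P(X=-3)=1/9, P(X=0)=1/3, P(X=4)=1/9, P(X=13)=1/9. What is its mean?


E[X] = sum(x * P(x))
= -4*1/3 - 3*1/9 + 0*1/3 + 4*1/9 + 13*1/9
= 2/9

2/9


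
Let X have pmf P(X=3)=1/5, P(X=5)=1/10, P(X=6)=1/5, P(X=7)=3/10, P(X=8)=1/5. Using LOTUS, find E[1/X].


E[1/X] = sum(g(x)*P(x))
= 1/3*1/5 + 1/5*1/10 + 1/6*1/5 + 1/7*3/10 + 1/8*1/5
= 263/1400

263/1400


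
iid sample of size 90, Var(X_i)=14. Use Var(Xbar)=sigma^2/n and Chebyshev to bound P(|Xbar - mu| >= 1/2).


Var(Xbar) = Var(X)/n = 14/90
Chebyshev: P(|Xbar-mu| >= 1/2) <= Var(Xbar)/(1/2)^2 = (7/45)/(1/4) = 28/45

28/45


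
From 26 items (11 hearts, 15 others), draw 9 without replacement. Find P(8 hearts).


P(X=8) = C(11,8)*C(15,1) / C(26,9)
= 165*15 / 3124550
= 2475/3124550 = 9/11362

9/11362


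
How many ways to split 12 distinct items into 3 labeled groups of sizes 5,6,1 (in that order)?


12! = 479001600
Denominator: 5!=120 * 6!=720 * 1!=1
Coefficient = 479001600 / 86400 = 5544

5544


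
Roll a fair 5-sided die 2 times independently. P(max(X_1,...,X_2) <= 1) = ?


P(max <= 1) = P(all X_i <= 1) = (P(X_1 <= 1))^2
= (1/5)^2 = 1/25

1/25


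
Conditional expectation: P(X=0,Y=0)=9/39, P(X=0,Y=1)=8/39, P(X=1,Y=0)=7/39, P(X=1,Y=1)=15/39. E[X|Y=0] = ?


P(Y=0) = 16/39
E[X|Y=0] = (0*9 + 1*7)/16 = 7/16

7/16


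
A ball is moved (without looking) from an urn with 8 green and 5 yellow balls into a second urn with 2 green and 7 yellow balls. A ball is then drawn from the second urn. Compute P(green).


P(transfer green) = 8/13; P(transfer yellow) = 5/13
If green transferred: Urn II has 3 green of 10, so P(green|green moved) = 3/10
If yellow transferred: Urn II has 2 green of 10, so P(green|yellow moved) = 1/5
By total probability: P(green) = 8/13*3/10 + 5/13*1/5 = 17/65

17/65


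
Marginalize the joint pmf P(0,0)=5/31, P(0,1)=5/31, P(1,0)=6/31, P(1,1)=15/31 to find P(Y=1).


P(Y=1) = P(0,1)+P(1,1) = 5/31 + 15/31 = 20/31

20/31


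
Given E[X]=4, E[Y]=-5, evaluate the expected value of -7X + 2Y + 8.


E[-7X + 2Y + 8] = -7*E[X] + 2*E[Y] + 8
= (-7)*(4) + (2)*(-5) + (8)
= -28 - 10 + 8 = -30

-30


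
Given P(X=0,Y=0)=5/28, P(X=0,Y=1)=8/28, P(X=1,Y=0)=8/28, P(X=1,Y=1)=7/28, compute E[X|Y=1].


P(Y=1) = 15/28
E[X|Y=1] = (0*8 + 1*7)/15 = 7/15

7/15


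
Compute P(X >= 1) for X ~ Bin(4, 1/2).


P(X>=1) = P(X=1) + P(X=2) + P(X=3) + P(X=4)
= 1/4 + 3/8 + 1/4 + 1/16
= 15/16

15/16


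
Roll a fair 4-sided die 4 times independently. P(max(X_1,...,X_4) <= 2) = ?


P(max <= 2) = P(all X_i <= 2) = (P(X_1 <= 2))^4
= (2/4)^4 = (1/2)^4 = 1/16

1/16


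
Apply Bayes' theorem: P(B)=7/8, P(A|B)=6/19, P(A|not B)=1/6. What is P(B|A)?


P(A) = P(A|B)P(B) + P(A|B')P(B') = 6/19*7/8 + 1/6*1/8 = 271/912
P(B|A) = P(A|B)P(B)/P(A) = (21/76)/(271/912) = 252/271

252/271


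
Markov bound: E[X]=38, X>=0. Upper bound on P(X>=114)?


Markov: P(X >= a) <= E[X]/a
P(X >= 114) <= 38/114 = 1/3

1/3


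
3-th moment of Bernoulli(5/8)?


For Bernoulli: X in {0,1}
E[X^3] = 0^3*(1-5/8) + 1^3*5/8 = 5/8

5/8


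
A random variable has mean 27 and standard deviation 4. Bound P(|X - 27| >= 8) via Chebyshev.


k = 8/4 = 2
Chebyshev: P(|X-mu| >= k*sigma) <= 1/k^2 = 1/2^2 = 1/4

1/4


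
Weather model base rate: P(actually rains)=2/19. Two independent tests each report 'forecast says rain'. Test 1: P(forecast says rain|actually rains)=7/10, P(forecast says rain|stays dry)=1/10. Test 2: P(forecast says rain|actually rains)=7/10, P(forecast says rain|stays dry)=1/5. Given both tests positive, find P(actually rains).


After test 1: P(+) = 7/10*2/19 + 1/10*17/19 = 31/190
P(B|+) = (7/95)/(31/190) = 14/31
After test 2 (use post1 as new prior): P(+) = 7/10*14/31 + 1/5*17/31 = 66/155
P(B|+,+) = (49/155)/(66/155) = 49/66

49/66


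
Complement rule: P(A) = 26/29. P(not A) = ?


P(A') = 1 - P(A) = 1 - 26/29 = 3/29

3/29


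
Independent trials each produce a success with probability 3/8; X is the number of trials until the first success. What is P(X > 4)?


P(X > 4) = P(first 4 trials all fail) = (1-p)^4 = (5/8)^4 = 625/4096

625/4096


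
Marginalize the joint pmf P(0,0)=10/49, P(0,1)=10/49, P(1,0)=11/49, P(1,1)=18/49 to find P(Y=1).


P(Y=1) = P(0,1)+P(1,1) = 10/49 + 18/49 = 28/49 = 4/7

4/7


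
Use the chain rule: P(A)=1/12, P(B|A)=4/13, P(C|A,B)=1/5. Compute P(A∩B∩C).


P(A∩B∩C) = P(A) * P(B|A) * P(C|A∩B)
= 1/12 * 4/13 * 1/5
= 1/39 * 1/5 = 1/195

1/195


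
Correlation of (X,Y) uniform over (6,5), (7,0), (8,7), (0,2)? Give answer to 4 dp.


Cov(X,Y) = 3.1250, Var(X) = 9.6875, Var(Y) = 7.2500
rho = Cov/(sqrt(VarX)*sqrt(VarY)) = 0.3729

0.3729


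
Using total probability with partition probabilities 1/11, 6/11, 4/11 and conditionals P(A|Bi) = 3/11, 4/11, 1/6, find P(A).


P(A) = P(A|B1)P(B1) + P(A|B2)P(B2) + P(A|B3)P(B3)
= 3/11*1/11 + 4/11*6/11 + 1/6*4/11
= 3/121 + 24/121 + 2/33 = 103/363

103/363


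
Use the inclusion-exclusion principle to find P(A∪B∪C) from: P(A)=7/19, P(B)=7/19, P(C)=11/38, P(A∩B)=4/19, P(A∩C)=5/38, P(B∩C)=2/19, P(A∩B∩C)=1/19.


P(A∪B∪C) = P(A)+P(B)+P(C) - P(AB)-P(AC)-P(BC) + P(ABC)
= 7/19+7/19+11/38 - 4/19-5/38-2/19 + 1/19
= 12/19

12/19


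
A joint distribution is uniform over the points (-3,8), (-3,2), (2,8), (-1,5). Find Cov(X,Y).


E[X]=-5/4, E[Y]=23/4, E[XY]=-19/4
Cov(X,Y) = E[XY] - E[X]E[Y] = -19/4 + 5/4*23/4 = 39/16

39/16


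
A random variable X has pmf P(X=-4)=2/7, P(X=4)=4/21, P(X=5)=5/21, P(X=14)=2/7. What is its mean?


E[X] = sum(x * P(x))
= -4*2/7 + 4*4/21 + 5*5/21 + 14*2/7
= 101/21

101/21


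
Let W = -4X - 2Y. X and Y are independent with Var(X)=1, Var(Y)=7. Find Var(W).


Independence => Cov(X,Y)=0
Var(-4X - 2Y) = (-4)^2*Var(X) + (-2)^2*Var(Y)
= 16*1 + 4*7 = 44

44


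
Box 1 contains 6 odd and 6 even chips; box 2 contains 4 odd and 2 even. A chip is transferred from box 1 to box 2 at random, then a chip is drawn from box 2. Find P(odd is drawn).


P(transfer odd) = 6/12 = 1/2; P(transfer even) = 1/2
If odd transferred: Urn II has 5 odd of 7, so P(odd|odd moved) = 5/7
If even transferred: Urn II has 4 odd of 7, so P(odd|even moved) = 4/7
By total probability: P(odd) = 1/2*5/7 + 1/2*4/7 = 9/14

9/14


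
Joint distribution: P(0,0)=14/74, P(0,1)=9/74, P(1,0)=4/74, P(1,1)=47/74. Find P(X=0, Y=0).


Read from table: P(X=0, Y=0) = 14/74 = 7/37

7/37


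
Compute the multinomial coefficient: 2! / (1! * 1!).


2! = 2
Denominator: 1!=1 * 1!=1
Coefficient = 2 / 1 = 2

2


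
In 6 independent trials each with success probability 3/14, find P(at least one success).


P(at least one) = 1 - P(none)
P(none) = (1 - 3/14)^6 = (11/14)^6 = 1771561/7529536
P(at least one) = 1 - 1771561/7529536 = 5757975/7529536

5757975/7529536


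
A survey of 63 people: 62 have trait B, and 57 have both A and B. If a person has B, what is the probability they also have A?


P(A|B) = P(A∩B)/P(B) = (57/63)/(62/63) = 57/62

57/62


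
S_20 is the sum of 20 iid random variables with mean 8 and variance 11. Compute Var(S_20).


By independence, Var(S_n) = n*Var(X_1) = 20*11 = 220

220


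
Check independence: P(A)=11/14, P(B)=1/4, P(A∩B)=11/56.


P(A)*P(B) = 11/14*1/4 = 11/56
P(A∩B) = 11/56, which equals P(A)P(B), so independent

Yes, A and B are independent


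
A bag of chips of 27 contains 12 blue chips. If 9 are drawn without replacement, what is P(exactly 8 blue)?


P(X=8) = C(12,8)*C(15,1) / C(27,9)
= 495*15 / 4686825
= 7425/4686825 = 9/5681

9/5681


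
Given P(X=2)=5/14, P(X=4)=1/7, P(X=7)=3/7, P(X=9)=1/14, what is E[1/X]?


E[1/X] = sum(g(x)*P(x))
= 1/2*5/14 + 1/4*1/7 + 1/7*3/7 + 1/9*1/14
= 125/441

125/441


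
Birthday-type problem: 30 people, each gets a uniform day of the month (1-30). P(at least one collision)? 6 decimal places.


P(all different) = prod((30-i)/30 for i=0..29) = 0.000000
P(at least one match) = 1 - 0.000000 = 1.000000

1.000000


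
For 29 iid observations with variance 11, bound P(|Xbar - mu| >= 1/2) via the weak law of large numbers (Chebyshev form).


Var(Xbar) = Var(X)/n = 11/29
Chebyshev: P(|Xbar-mu| >= 1/2) <= Var(Xbar)/(1/2)^2 = (11/29)/(1/4) = 44/29
Bound exceeds 1, so trivial bound: 1

1


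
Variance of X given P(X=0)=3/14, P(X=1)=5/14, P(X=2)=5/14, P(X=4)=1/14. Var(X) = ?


E[X] = 19/14, E[X^2] = 41/14
Var(X) = E[X^2] - (E[X])^2 = 41/14 - (19/14)^2 = 213/196

213/196


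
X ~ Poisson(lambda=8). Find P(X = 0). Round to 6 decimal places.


P(X=0) = e^(-8) * 8^0 / 0!
≈ 0.0003354626279 * 1 / 1
≈ 0.000335

0.000335


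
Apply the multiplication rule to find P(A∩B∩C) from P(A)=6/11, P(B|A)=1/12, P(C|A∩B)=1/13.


P(A∩B∩C) = P(A) * P(B|A) * P(C|A∩B)
= 6/11 * 1/12 * 1/13
= 1/22 * 1/13 = 1/286

1/286


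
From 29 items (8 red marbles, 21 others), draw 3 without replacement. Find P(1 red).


P(X=1) = C(8,1)*C(21,2) / C(29,3)
= 8*210 / 3654
= 1680/3654 = 40/87

40/87


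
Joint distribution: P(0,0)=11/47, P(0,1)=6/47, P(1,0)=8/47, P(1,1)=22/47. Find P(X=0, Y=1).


Read from table: P(X=0, Y=1) = 6/47

6/47


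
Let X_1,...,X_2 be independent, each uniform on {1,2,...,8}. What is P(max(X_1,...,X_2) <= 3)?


P(max <= 3) = P(all X_i <= 3) = (P(X_1 <= 3))^2
= (3/8)^2 = 9/64

9/64


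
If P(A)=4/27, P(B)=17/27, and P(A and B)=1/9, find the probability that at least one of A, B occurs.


P(A∪B) = P(A) + P(B) - P(A∩B)
= 4/27 + 17/27 - 1/9 = 2/3

2/3


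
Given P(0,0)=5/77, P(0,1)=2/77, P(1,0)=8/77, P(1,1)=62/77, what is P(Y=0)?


P(Y=0) = P(0,0)+P(1,0) = 5/77 + 8/77 = 13/77

13/77


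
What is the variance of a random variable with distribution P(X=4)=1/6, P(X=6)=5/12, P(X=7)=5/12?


E[X] = 73/12, E[X^2] = 457/12
Var(X) = E[X^2] - (E[X])^2 = 457/12 - (73/12)^2 = 155/144

155/144


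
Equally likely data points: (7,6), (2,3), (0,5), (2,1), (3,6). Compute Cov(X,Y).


E[X]=14/5, E[Y]=21/5, E[XY]=68/5
Cov(X,Y) = E[XY] - E[X]E[Y] = 68/5 - 14/5*21/5 = 46/25

46/25


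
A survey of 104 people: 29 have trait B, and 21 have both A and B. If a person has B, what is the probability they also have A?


P(A|B) = P(A∩B)/P(B) = (21/104)/(29/104) = 21/29

21/29


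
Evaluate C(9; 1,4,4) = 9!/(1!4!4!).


9! = 362880
Denominator: 1!=1 * 4!=24 * 4!=24
Coefficient = 362880 / 576 = 630

630


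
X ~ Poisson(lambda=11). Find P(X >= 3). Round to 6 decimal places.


P(X>=3) = 1 - P(X<=2) = 1 - (e^(-11)*11^0/0! + e^(-11)*11^1/1! + e^(-11)*11^2/2!)
≈ 1 - (0.0000167017 + 0.0001837187 + 0.0010104529)
= 1 - 0.0012108733 = 0.9987891267
≈ 0.998789

0.998789


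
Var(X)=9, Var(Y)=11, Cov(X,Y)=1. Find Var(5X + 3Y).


Var(5X + 3Y) = 5^2*Var(X) + 3^2*Var(Y) + 2*5*3*Cov(X,Y)
= 25*9 + 9*11 + 30*1
= 225 + 99 + 30 = 354

354


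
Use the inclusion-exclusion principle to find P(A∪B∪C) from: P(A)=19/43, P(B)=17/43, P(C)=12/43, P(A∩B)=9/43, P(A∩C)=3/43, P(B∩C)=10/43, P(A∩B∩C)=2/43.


P(A∪B∪C) = P(A)+P(B)+P(C) - P(AB)-P(AC)-P(BC) + P(ABC)
= 19/43+17/43+12/43 - 9/43-3/43-10/43 + 2/43
= 28/43

28/43


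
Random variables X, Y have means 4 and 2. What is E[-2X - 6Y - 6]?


E[-2X - 6Y - 6] = -2*E[X] - 6*E[Y] - 6
= (-2)*(4) + (-6)*(2) + (-6)
= -8 - 12 - 6 = -26

-26


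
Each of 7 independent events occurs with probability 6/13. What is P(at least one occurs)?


P(at least one) = 1 - P(none)
P(none) = (1 - 6/13)^7 = (7/13)^7 = 823543/62748517
P(at least one) = 1 - 823543/62748517 = 61924974/62748517

61924974/62748517


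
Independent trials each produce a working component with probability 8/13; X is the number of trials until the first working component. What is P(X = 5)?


P(X=5) = (1-p)^4 * p = (5/13)^4 * 8/13
= 625/28561 * 8/13 = 5000/371293

5000/371293


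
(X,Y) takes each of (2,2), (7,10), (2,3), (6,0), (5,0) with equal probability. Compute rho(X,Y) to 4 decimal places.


Cov(X,Y) = 2.8000, Var(X) = 4.2400, Var(Y) = 13.6000
rho = Cov/(sqrt(VarX)*sqrt(VarY)) = 0.3687

0.3687


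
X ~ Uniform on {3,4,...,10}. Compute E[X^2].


E[X^2] = (1/8) * sum(x^2 for x=3..10)
= 380/8 = 95/2

95/2


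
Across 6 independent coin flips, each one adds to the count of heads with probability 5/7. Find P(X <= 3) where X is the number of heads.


P(X<=3) = P(X=0) + P(X=1) + P(X=2) + P(X=3)
= 64/117649 + 960/117649 + 6000/117649 + 20000/117649
= 27024/117649

27024/117649


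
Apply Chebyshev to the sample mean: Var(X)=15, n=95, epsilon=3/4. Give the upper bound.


Var(Xbar) = Var(X)/n = 15/95
Chebyshev: P(|Xbar-mu| >= 3/4) <= Var(Xbar)/(3/4)^2 = (3/19)/(9/16) = 16/57

16/57


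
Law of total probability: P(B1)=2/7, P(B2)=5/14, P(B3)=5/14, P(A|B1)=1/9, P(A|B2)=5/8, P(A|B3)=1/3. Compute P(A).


P(A) = P(A|B1)P(B1) + P(A|B2)P(B2) + P(A|B3)P(B3)
= 1/9*2/7 + 5/8*5/14 + 1/3*5/14
= 2/63 + 25/112 + 5/42 = 377/1008

377/1008


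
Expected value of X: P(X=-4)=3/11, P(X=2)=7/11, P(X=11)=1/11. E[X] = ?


E[X] = sum(x * P(x))
= -4*3/11 + 2*7/11 + 11*1/11
= 13/11

13/11


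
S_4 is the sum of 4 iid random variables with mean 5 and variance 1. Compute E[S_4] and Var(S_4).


E[S_n] = n*mu = 4*5 = 20
Var(S_n) = n*sigma^2 = 4*1 = 4

E[S_4]=20, Var(S_4)=4


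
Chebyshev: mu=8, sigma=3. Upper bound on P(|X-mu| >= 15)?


k = 15/3 = 5
Chebyshev: P(|X-mu| >= k*sigma) <= 1/k^2 = 1/5^2 = 1/25

1/25


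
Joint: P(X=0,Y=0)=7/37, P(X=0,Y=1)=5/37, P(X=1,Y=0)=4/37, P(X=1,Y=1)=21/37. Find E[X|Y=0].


P(Y=0) = 11/37
E[X|Y=0] = (0*7 + 1*4)/11 = 4/11

4/11


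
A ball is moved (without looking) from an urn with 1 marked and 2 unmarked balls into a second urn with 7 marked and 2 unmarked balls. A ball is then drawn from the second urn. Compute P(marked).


P(transfer marked) = 1/3; P(transfer unmarked) = 2/3
If marked transferred: Urn II has 8 marked of 10, so P(marked|marked moved) = 4/5
If unmarked transferred: Urn II has 7 marked of 10, so P(marked|unmarked moved) = 7/10
By total probability: P(marked) = 1/3*4/5 + 2/3*7/10 = 11/15

11/15


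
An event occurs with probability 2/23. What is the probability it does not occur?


P(A') = 1 - P(A) = 1 - 2/23 = 21/23

21/23


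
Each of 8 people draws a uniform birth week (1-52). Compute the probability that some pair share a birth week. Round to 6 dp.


P(all different) = prod((52-i)/52 for i=0..7) = 0.567574
P(at least one match) = 1 - 0.567574 = 0.432426

0.432426


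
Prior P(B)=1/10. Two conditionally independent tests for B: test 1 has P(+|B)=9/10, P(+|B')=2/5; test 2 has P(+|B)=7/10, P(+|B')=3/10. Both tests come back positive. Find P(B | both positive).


After test 1: P(+) = 9/10*1/10 + 2/5*9/10 = 9/20
P(B|+) = (9/100)/(9/20) = 1/5
After test 2 (use post1 as new prior): P(+) = 7/10*1/5 + 3/10*4/5 = 19/50
P(B|+,+) = (7/50)/(19/50) = 7/19

7/19


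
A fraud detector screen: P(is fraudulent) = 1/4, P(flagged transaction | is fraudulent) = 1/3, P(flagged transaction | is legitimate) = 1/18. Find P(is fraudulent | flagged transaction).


P(A) = P(A|B)P(B) + P(A|B')P(B') = 1/3*1/4 + 1/18*3/4 = 1/8
P(B|A) = P(A|B)P(B)/P(A) = (1/12)/(1/8) = 2/3

2/3


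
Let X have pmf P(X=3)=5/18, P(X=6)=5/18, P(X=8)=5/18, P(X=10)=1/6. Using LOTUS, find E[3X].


E[3X] = sum(g(x)*P(x))
= 9*5/18 + 18*5/18 + 24*5/18 + 30*1/6
= 115/6

115/6


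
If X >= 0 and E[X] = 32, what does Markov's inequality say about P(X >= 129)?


Markov: P(X >= a) <= E[X]/a
P(X >= 129) <= 32/129

32/129


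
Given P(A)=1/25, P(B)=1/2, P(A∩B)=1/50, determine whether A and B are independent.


P(A)*P(B) = 1/25*1/2 = 1/50
P(A∩B) = 1/50, which equals P(A)P(B), so independent

Yes, A and B are independent


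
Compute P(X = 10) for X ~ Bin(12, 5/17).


P(X=10) = C(12,10) * p^10 * (1-p)^2
= 66 * 9765625/2015993900449 * 144/289
= 92812500000/582622237229761

92812500000/582622237229761


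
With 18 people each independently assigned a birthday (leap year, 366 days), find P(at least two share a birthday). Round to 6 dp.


P(all different) = prod((366-i)/366 for i=0..17) = 0.653862
P(at least one match) = 1 - 0.653862 = 0.346138

0.346138


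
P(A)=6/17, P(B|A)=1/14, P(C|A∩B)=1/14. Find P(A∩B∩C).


P(A∩B∩C) = P(A) * P(B|A) * P(C|A∩B)
= 6/17 * 1/14 * 1/14
= 3/119 * 1/14 = 3/1666

3/1666


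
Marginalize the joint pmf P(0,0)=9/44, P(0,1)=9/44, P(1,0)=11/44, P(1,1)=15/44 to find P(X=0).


P(X=0) = P(0,0)+P(0,1) = 9/44 + 9/44 = 18/44 = 9/22

9/22


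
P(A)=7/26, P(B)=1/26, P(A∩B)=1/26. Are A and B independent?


P(A)*P(B) = 7/26*1/26 = 7/676
P(A∩B) = 1/26 != 7/676, so not independent

No, A and B are not independent


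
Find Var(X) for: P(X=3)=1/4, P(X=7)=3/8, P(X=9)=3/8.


E[X] = 27/4, E[X^2] = 51
Var(X) = E[X^2] - (E[X])^2 = 51 - (27/4)^2 = 87/16

87/16


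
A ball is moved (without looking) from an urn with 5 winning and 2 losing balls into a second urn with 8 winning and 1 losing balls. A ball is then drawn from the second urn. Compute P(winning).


P(transfer winning) = 5/7; P(transfer losing) = 2/7
If winning transferred: Urn II has 9 winning of 10, so P(winning|winning moved) = 9/10
If losing transferred: Urn II has 8 winning of 10, so P(winning|losing moved) = 4/5
By total probability: P(winning) = 5/7*9/10 + 2/7*4/5 = 61/70

61/70


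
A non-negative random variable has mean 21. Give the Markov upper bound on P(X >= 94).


Markov: P(X >= a) <= E[X]/a
P(X >= 94) <= 21/94

21/94


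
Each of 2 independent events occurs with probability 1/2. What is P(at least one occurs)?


P(at least one) = 1 - P(none)
P(none) = (1 - 1/2)^2 = (1/2)^2 = 1/4
P(at least one) = 1 - 1/4 = 3/4

3/4


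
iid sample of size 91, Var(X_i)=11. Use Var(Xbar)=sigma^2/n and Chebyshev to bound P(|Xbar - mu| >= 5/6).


Var(Xbar) = Var(X)/n = 11/91
Chebyshev: P(|Xbar-mu| >= 5/6) <= Var(Xbar)/(5/6)^2 = (11/91)/(25/36) = 396/2275

396/2275


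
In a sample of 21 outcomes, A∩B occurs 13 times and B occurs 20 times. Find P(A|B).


P(A|B) = P(A∩B)/P(B) = (13/21)/(20/21) = 13/20

13/20


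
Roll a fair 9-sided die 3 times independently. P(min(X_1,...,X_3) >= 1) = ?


P(min >= 1) = P(all X_i >= 1) = (P(X_1 >= 1))^3
= (9/9)^3 = 1^3 = 1

1


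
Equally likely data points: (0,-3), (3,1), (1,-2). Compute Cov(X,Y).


E[X]=4/3, E[Y]=-4/3, E[XY]=1/3
Cov(X,Y) = E[XY] - E[X]E[Y] = 1/3 - 4/3*-4/3 = 19/9

19/9


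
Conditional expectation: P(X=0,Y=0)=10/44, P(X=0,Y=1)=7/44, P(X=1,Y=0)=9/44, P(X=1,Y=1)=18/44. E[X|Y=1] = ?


P(Y=1) = 25/44
E[X|Y=1] = (0*7 + 1*18)/25 = 18/25

18/25


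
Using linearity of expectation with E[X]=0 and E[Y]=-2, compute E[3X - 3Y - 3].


E[3X - 3Y - 3] = 3*E[X] - 3*E[Y] - 3
= (3)*(0) + (-3)*(-2) + (-3)
= 0 + 6 - 3 = 3

3


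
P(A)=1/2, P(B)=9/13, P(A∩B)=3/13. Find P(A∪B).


P(A∪B) = P(A) + P(B) - P(A∩B)
= 1/2 + 9/13 - 3/13 = 25/26

25/26


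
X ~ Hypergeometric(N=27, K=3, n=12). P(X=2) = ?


P(X=2) = C(3,2)*C(24,10) / C(27,12)
= 3*1961256 / 17383860
= 5883768/17383860 = 22/65

22/65


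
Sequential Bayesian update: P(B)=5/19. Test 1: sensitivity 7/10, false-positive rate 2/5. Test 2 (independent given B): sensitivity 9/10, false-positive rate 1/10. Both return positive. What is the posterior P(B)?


After test 1: P(+) = 7/10*5/19 + 2/5*14/19 = 91/190
P(B|+) = (7/38)/(91/190) = 5/13
After test 2 (use post1 as new prior): P(+) = 9/10*5/13 + 1/10*8/13 = 53/130
P(B|+,+) = (9/26)/(53/130) = 45/53

45/53


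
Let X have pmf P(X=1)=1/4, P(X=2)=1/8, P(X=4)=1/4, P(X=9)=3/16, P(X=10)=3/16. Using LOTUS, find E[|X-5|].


E[|X-5|] = sum(g(x)*P(x))
= 4*1/4 + 3*1/8 + 1*1/4 + 4*3/16 + 5*3/16
= 53/16

53/16


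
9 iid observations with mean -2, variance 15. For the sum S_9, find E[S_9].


E[S_n] = n*E[X_1] = 9*-2 = -18

-18


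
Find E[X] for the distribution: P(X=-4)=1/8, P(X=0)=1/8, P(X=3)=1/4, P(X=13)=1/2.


E[X] = sum(x * P(x))
= -4*1/8 + 0*1/8 + 3*1/4 + 13*1/2
= 27/4

27/4


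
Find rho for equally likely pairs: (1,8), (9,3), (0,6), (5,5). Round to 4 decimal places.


Cov(X,Y) = -5.6250, Var(X) = 12.6875, Var(Y) = 3.2500
rho = Cov/(sqrt(VarX)*sqrt(VarY)) = -0.8760

-0.8760


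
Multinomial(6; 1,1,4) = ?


6! = 720
Denominator: 1!=1 * 1!=1 * 4!=24
Coefficient = 720 / 24 = 30

30


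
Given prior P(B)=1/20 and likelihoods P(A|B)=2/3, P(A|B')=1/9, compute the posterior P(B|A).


P(A) = P(A|B)P(B) + P(A|B')P(B') = 2/3*1/20 + 1/9*19/20 = 5/36
P(B|A) = P(A|B)P(B)/P(A) = (1/30)/(5/36) = 6/25

6/25


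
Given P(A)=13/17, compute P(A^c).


P(A') = 1 - P(A) = 1 - 13/17 = 4/17

4/17


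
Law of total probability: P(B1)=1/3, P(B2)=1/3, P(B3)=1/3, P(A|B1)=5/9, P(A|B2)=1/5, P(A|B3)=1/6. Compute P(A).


P(A) = P(A|B1)P(B1) + P(A|B2)P(B2) + P(A|B3)P(B3)
= 5/9*1/3 + 1/5*1/3 + 1/6*1/3
= 5/27 + 1/15 + 1/18 = 83/270

83/270


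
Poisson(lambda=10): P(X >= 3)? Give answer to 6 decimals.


P(X>=3) = 1 - P(X<=2) = 1 - (e^(-10)*10^0/0! + e^(-10)*10^1/1! + e^(-10)*10^2/2!)
≈ 1 - (0.0000453999 + 0.0004539993 + 0.0022699965)
= 1 - 0.0027693957 = 0.9972306043
≈ 0.997231

0.997231


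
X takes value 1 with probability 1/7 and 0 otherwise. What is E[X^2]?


For Bernoulli: X in {0,1}
E[X^2] = 0^2*(1-1/7) + 1^2*1/7 = 1/7

1/7


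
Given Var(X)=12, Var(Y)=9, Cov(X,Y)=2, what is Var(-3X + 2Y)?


Var(-3X + 2Y) = (-3)^2*Var(X) + 2^2*Var(Y) + 2*(-3)*2*Cov(X,Y)
= 9*12 + 4*9 - 12*2
= 108 + 36 - 24 = 120

120


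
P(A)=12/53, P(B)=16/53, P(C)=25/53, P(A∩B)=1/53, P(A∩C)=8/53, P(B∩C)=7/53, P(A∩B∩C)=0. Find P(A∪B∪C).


P(A∪B∪C) = P(A)+P(B)+P(C) - P(AB)-P(AC)-P(BC) + P(ABC)
= 12/53+16/53+25/53 - 1/53-8/53-7/53 + 0
= 37/53

37/53


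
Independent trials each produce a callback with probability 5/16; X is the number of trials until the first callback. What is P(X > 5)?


P(X > 5) = P(first 5 trials all fail) = (1-p)^5 = (11/16)^5 = 161051/1048576

161051/1048576


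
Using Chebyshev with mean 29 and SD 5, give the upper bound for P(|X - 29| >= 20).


k = 20/5 = 4
Chebyshev: P(|X-mu| >= k*sigma) <= 1/k^2 = 1/4^2 = 1/16

1/16


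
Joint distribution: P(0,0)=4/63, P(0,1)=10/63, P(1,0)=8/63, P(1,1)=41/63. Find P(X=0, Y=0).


Read from table: P(X=0, Y=0) = 4/63

4/63


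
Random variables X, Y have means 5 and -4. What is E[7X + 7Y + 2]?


E[7X + 7Y + 2] = 7*E[X] + 7*E[Y] + 2
= (7)*(5) + (7)*(-4) + (2)
= 35 - 28 + 2 = 9

9


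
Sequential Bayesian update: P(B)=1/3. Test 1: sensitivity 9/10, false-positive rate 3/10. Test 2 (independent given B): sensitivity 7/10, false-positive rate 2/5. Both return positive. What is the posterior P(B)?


After test 1: P(+) = 9/10*1/3 + 3/10*2/3 = 1/2
P(B|+) = (3/10)/(1/2) = 3/5
After test 2 (use post1 as new prior): P(+) = 7/10*3/5 + 2/5*2/5 = 29/50
P(B|+,+) = (21/50)/(29/50) = 21/29

21/29


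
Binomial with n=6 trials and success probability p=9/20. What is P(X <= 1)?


P(X<=1) = P(X=0) + P(X=1)
= 1771561/64000000 + 4348377/32000000
= 2093663/12800000

2093663/12800000


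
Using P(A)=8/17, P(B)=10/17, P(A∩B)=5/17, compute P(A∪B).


P(A∪B) = P(A) + P(B) - P(A∩B)
= 8/17 + 10/17 - 5/17 = 13/17

13/17


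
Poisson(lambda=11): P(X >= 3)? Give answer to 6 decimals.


P(X>=3) = 1 - P(X<=2) = 1 - (e^(-11)*11^0/0! + e^(-11)*11^1/1! + e^(-11)*11^2/2!)
≈ 1 - (0.0000167017 + 0.0001837187 + 0.0010104529)
= 1 - 0.0012108733 = 0.9987891267
≈ 0.998789

0.998789


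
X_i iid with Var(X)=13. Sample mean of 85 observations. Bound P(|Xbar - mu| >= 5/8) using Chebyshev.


Var(Xbar) = Var(X)/n = 13/85
Chebyshev: P(|Xbar-mu| >= 5/8) <= Var(Xbar)/(5/8)^2 = (13/85)/(25/64) = 832/2125

832/2125


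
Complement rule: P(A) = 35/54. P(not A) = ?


P(A') = 1 - P(A) = 1 - 35/54 = 19/54

19/54


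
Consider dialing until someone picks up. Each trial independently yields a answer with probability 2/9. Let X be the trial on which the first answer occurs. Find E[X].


For geometric (trials until first success), E[X] = 1/p = 1/(2/9) = 9/2

9/2


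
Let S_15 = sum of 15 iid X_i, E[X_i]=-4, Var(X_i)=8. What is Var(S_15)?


By independence, Var(S_n) = n*Var(X_1) = 15*8 = 120

120


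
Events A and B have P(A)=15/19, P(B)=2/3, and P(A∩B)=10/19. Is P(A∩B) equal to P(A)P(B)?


P(A)*P(B) = 15/19*2/3 = 10/19
P(A∩B) = 10/19, which equals P(A)P(B), so independent

Yes, A and B are independent


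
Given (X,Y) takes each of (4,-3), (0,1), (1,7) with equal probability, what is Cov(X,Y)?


E[X]=5/3, E[Y]=5/3, E[XY]=-5/3
Cov(X,Y) = E[XY] - E[X]E[Y] = -5/3 - 5/3*5/3 = -40/9

-40/9


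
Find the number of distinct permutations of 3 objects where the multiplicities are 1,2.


3! = 6
Denominator: 1!=1 * 2!=2
Coefficient = 6 / 2 = 3

3


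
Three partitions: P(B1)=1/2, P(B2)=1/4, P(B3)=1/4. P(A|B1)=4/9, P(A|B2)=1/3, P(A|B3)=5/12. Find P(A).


P(A) = P(A|B1)P(B1) + P(A|B2)P(B2) + P(A|B3)P(B3)
= 4/9*1/2 + 1/3*1/4 + 5/12*1/4
= 2/9 + 1/12 + 5/48 = 59/144

59/144


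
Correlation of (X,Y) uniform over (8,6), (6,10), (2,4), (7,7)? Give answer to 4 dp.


Cov(X,Y) = 2.4375, Var(X) = 5.1875, Var(Y) = 4.6875
rho = Cov/(sqrt(VarX)*sqrt(VarY)) = 0.4943

0.4943


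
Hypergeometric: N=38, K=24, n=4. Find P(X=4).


P(X=4) = C(24,4)*C(14,0) / C(38,4)
= 10626*1 / 73815
= 10626/73815 = 506/3515

506/3515


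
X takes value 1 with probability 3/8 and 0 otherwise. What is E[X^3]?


For Bernoulli: X in {0,1}
E[X^3] = 0^3*(1-3/8) + 1^3*3/8 = 3/8

3/8


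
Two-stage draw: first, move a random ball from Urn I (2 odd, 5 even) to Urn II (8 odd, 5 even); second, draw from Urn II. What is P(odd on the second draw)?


P(transfer odd) = 2/7; P(transfer even) = 5/7
If odd transferred: Urn II has 9 odd of 14, so P(odd|odd moved) = 9/14
If even transferred: Urn II has 8 odd of 14, so P(odd|even moved) = 4/7
By total probability: P(odd) = 2/7*9/14 + 5/7*4/7 = 29/49

29/49


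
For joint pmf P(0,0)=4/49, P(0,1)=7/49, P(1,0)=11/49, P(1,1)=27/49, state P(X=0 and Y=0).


Read from table: P(X=0, Y=0) = 4/49

4/49


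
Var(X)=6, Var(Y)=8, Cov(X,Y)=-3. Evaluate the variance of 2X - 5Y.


Var(2X - 5Y) = 2^2*Var(X) + (-5)^2*Var(Y) + 2*2*(-5)*Cov(X,Y)
= 4*6 + 25*8 - 20*(-3)
= 24 + 200 + 60 = 284

284


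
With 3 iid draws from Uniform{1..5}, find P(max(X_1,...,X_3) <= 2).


P(max <= 2) = P(all X_i <= 2) = (P(X_1 <= 2))^3
= (2/5)^3 = 8/125

8/125


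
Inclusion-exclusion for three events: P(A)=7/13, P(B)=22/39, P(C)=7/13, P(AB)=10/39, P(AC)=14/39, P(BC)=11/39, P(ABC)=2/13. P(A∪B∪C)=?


P(A∪B∪C) = P(A)+P(B)+P(C) - P(AB)-P(AC)-P(BC) + P(ABC)
= 7/13+22/39+7/13 - 10/39-14/39-11/39 + 2/13
= 35/39

35/39


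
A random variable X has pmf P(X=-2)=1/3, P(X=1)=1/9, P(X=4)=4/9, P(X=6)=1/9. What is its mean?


E[X] = sum(x * P(x))
= -2*1/3 + 1*1/9 + 4*4/9 + 6*1/9
= 17/9

17/9


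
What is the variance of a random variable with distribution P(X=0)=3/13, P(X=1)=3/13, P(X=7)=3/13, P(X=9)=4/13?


E[X] = 60/13, E[X^2] = 474/13
Var(X) = E[X^2] - (E[X])^2 = 474/13 - (60/13)^2 = 2562/169

2562/169


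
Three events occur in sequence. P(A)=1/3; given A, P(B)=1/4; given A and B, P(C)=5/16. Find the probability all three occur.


P(A∩B∩C) = P(A) * P(B|A) * P(C|A∩B)
= 1/3 * 1/4 * 5/16
= 1/12 * 5/16 = 5/192

5/192


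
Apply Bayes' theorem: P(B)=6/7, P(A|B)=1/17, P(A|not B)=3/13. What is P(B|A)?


P(A) = P(A|B)P(B) + P(A|B')P(B') = 1/17*6/7 + 3/13*1/7 = 129/1547
P(B|A) = P(A|B)P(B)/P(A) = (6/119)/(129/1547) = 26/43

26/43


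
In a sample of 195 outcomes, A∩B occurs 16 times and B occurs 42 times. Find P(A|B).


P(A|B) = P(A∩B)/P(B) = (16/195)/(42/195) = 16/42 = 8/21

8/21


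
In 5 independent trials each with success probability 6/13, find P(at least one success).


P(at least one) = 1 - P(none)
P(none) = (1 - 6/13)^5 = (7/13)^5 = 16807/371293
P(at least one) = 1 - 16807/371293 = 354486/371293

354486/371293
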